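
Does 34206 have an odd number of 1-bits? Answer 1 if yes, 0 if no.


0b1000010110011110 has 8 ones => parity 0

0


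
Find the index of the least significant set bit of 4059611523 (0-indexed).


0b11110001111110001100000110000011. Lowest set bit at position 0

0


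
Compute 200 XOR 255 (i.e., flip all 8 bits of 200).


200 ^ 255 = 55

55


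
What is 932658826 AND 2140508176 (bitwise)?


0b110111100101110011111010001010 & 0b1111111100101011001000000010000 = 0b110111100101010001000000000000 = 932515840

932515840


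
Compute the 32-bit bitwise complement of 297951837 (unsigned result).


~0b10001110000100110001001011101 = 0b11101110001111011001110110100010 = 3997015458 (32-bit unsigned)

3997015458


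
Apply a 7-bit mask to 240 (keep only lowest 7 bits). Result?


240 & 127 = 112

112


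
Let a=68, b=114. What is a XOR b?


68 ^ 114 = 54

54


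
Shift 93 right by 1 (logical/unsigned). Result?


0b1011101 >> 1 = 0b101110 = 46

46


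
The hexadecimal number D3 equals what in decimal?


D3 hex = 211 decimal

211


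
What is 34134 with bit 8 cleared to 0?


34134 & ~(1 << 8) = 33878

33878


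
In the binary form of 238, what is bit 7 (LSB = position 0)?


0b11101110, position 7 = 1

1


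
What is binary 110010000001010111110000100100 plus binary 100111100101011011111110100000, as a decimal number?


110010000001010111110000100100 + 100111100101011011111110100000 = 1011001100110110011101111000100 = 1503345604

1503345604


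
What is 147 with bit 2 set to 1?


147 | (1 << 2) = 147 | 4 = 151

151


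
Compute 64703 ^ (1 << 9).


64703 ^ (1 << 9) = 64703 ^ 512 = 65215

65215


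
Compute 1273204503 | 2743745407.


0b1001011111000111000111100010111 | 0b10100011100010100011101101111111 = 0b11101011111010111011111101111111 = 3958095743

3958095743


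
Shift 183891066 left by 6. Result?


0b1010111101011111010001111010 << 6 = 0b1010111101011111010001111010000000 = 11769028224

11769028224


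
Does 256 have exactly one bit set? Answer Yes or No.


0b100000000. Only one bit set => Yes

Yes


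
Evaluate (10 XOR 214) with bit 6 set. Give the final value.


Step 1: 10 ^ 214 = 220
Step 2: 220 | (1 << 6) = 220 | 64 = 220

220


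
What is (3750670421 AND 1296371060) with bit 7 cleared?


Step 1: 3750670421 & 1296371060 = 1292107860
Step 2: 1292107860 & ~(1 << 7) = 1292107860

1292107860


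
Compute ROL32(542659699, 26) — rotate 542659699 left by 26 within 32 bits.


Rotate 0b100000010110000101010001110011 left by 26 (32-bit) = 0b11001100100000010110000101010001 = 3431031121

3431031121


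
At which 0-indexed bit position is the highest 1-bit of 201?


0b11001001. Highest set bit at position 7

7


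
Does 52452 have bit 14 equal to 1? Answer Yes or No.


0b1100110011100100, bit 14 = 1. Yes

Yes


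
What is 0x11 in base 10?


11 hex = 17 decimal

17


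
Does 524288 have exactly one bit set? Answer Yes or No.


0b10000000000000000000. Only one bit set => Yes

Yes


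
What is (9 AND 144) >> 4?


Step 1: 9 & 144 = 0
Step 2: 0 >> 4 = 0

0


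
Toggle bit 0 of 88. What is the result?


88 ^ (1 << 0) = 88 ^ 1 = 89

89


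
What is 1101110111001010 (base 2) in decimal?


1101110111001010 in decimal = 56778

56778


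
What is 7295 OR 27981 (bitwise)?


0b1110001111111 | 0b110110101001101 = 0b111110101111111 = 32127

32127


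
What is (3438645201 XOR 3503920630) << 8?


Step 1: 3438645201 ^ 3503920630 = 472652327
Step 2: 472652327 << 8 = 120998995712

120998995712


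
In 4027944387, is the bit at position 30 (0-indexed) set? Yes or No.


0b11110000000101011000110111000011, bit 30 = 1. Yes

Yes


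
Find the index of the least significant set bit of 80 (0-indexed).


0b1010000. Lowest set bit at position 4

4


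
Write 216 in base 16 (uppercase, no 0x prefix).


216 = D8 hex

D8


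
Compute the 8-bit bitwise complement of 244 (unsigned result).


~0b11110100 = 0b1011 = 11 (8-bit unsigned)

11


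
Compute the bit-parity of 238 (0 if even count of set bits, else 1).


0b11101110 has 6 ones => parity 0

0


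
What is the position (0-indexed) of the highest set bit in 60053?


0b1110101010010101. Highest set bit at position 15

15


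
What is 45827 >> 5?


0b1011001100000011 >> 5 = 0b10110011000 = 1432

1432


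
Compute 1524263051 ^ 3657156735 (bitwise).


0b1011010110110100110100010001011 ^ 0b11011001111110111100100001111111 = 0b10000011001000011010000011110100 = 2200019188

2200019188


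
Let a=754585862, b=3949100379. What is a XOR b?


754585862 ^ 3949100379 = 3348655197

3348655197


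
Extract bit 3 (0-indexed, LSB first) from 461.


0b111001101, position 3 = 1

1


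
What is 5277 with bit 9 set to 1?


5277 | (1 << 9) = 5277 | 512 = 5789

5789


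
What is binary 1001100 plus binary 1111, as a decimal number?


1001100 + 1111 = 1011011 = 91

91


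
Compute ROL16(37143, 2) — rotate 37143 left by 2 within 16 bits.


Rotate 0b1001000100010111 left by 2 (16-bit) = 0b100010001011110 = 17502

17502


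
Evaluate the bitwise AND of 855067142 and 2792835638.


0b110010111101110100101000000110 & 0b10100110011101110100101000110110 = 0b100010011101110100101000000110 = 578243078

578243078


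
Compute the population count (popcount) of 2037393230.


0b1111001011100000010011101001110 has 16 set bits

16


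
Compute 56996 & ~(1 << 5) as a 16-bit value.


56996 & ~(1 << 5) = 56964

56964


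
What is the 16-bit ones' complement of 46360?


46360 ^ 65535 = 19175

19175


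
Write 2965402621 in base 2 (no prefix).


2965402621 = 10110000110000000111001111111101 in binary

10110000110000000111001111111101


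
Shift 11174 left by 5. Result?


0b10101110100110 << 5 = 0b1010111010011000000 = 357568

357568


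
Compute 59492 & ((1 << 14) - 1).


59492 & 16383 = 10340

10340


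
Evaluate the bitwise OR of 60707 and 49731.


0b1110110100100011 | 0b1100001001000011 = 0b1110111101100011 = 61283

61283


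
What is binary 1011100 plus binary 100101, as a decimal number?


1011100 + 100101 = 10000001 = 129

129


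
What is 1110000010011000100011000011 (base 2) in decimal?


1110000010011000100011000011 in decimal = 235505859

235505859


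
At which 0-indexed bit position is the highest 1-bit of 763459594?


0b101101100000010111100000001010. Highest set bit at position 29

29


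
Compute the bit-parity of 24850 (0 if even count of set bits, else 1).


0b110000100010010 has 5 ones => parity 1

1


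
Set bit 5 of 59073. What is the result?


59073 | (1 << 5) = 59073 | 32 = 59105

59105


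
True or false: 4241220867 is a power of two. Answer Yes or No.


0b11111100110010111110010100000011. Multiple bits set => No

No


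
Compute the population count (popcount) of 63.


0b111111 has 6 set bits

6


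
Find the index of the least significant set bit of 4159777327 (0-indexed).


0b11110111111100010010101000101111. Lowest set bit at position 0

0


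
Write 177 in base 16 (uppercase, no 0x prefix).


177 = B1 hex

B1


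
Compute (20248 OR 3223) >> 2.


Step 1: 20248 | 3223 = 20383
Step 2: 20383 >> 2 = 5095

5095


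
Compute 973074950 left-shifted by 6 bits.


0b111001111111111111001000000110 << 6 = 0b111001111111111111001000000110000000 = 62276796800

62276796800


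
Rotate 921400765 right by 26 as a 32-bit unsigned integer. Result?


Rotate 0b110110111010110111010110111101 right by 26 (32-bit) = 0b10111010110111010110111101001101 = 3135074125

3135074125


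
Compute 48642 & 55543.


0b1011111000000010 & 0b1101100011110111 = 0b1001100000000010 = 38914

38914


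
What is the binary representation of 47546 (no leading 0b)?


47546 = 1011100110111010 in binary

1011100110111010


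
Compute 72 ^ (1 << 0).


72 ^ (1 << 0) = 72 ^ 1 = 73

73


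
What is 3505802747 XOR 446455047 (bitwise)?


0b11010000111101100100110111111011 ^ 0b11010100111000101110100000111 = 0b11001010011010100001000011111100 = 3395948796

3395948796


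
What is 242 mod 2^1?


242 & 1 = 0

0


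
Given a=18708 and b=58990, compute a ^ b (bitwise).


18708 ^ 58990 = 44922

44922


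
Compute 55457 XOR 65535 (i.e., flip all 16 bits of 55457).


55457 ^ 65535 = 10078

10078


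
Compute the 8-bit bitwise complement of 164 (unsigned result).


~0b10100100 = 0b1011011 = 91 (8-bit unsigned)

91


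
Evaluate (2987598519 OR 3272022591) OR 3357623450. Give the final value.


Step 1: 2987598519 | 3272022591 = 4078385855
Step 2: 4078385855 | 3357623450 = 4214718143

4214718143


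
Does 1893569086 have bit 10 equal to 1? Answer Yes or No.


0b1110000110111011001001000111110, bit 10 = 0. No

No


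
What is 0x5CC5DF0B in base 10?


5CC5DF0B hex = 1556471563 decimal

1556471563


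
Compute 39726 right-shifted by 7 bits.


0b1001101100101110 >> 7 = 0b100110110 = 310

310


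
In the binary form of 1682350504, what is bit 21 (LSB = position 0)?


0b1100100010001101010000110101000, position 21 = 0

0


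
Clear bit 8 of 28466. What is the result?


28466 & ~(1 << 8) = 28210

28210


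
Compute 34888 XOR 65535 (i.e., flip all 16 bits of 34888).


34888 ^ 65535 = 30647

30647


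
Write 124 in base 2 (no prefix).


124 = 1111100 in binary

1111100


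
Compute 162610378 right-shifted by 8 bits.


0b1001101100010011110011001010 >> 8 = 0b10011011000100111100 = 635196

635196


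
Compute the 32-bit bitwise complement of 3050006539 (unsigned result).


~0b10110101110010110110100000001011 = 0b1001010001101001001011111110100 = 1244960756 (32-bit unsigned)

1244960756


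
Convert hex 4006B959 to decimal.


4006B959 hex = 1074182489 decimal

1074182489


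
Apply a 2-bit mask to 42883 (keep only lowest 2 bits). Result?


42883 & 3 = 3

3


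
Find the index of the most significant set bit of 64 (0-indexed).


0b1000000. Highest set bit at position 6

6


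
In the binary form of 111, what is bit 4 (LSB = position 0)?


0b1101111, position 4 = 0

0


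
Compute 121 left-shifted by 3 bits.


0b1111001 << 3 = 0b1111001000 = 968

968


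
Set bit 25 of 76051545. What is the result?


76051545 | (1 << 25) = 76051545 | 33554432 = 109605977

109605977


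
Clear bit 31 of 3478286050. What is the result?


3478286050 & ~(1 << 31) = 1330802402

1330802402


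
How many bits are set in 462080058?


0b11011100010101100100000111010 has 14 set bits

14


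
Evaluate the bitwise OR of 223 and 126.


0b11011111 | 0b1111110 = 0b11111111 = 255

255


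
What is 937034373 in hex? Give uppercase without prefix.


937034373 = 37DA0285 hex

37DA0285


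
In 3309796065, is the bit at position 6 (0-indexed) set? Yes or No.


0b11000101010001110111101011100001, bit 6 = 1. Yes

Yes


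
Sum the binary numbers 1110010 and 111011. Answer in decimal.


1110010 + 111011 = 10101101 = 173

173


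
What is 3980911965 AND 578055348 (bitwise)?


0b11101101010001111110010101011101 & 0b100010011101000110110010110100 = 0b100000010001000110010000010100 = 541352980

541352980


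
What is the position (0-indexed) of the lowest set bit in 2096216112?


0b1111100111100011011100000110000. Lowest set bit at position 4

4


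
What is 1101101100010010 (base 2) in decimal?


1101101100010010 in decimal = 56082

56082


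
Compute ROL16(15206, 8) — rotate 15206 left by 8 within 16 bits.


Rotate 0b11101101100110 left by 8 (16-bit) = 0b110011000111011 = 26171

26171


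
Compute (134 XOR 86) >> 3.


Step 1: 134 ^ 86 = 208
Step 2: 208 >> 3 = 26

26


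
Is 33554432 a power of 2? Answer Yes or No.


0b10000000000000000000000000. Only one bit set => Yes

Yes


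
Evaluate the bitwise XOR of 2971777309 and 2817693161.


0b10110001001000011011100100011101 ^ 0b10100111111100101001010111101001 = 0b10110110100110010110011110100 = 382938356

382938356


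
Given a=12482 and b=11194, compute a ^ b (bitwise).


12482 ^ 11194 = 7032

7032


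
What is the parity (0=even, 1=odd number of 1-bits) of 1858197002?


0b1101110110000011101011000001010 has 15 ones => parity 1

1


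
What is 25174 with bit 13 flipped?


25174 ^ (1 << 13) = 25174 ^ 8192 = 16982

16982


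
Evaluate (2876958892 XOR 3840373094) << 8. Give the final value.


Step 1: 2876958892 ^ 3840373094 = 1335728586
Step 2: 1335728586 << 8 = 341946518016

341946518016


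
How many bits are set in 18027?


0b100011001101011 has 8 set bits

8


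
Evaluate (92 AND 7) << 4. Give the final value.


Step 1: 92 & 7 = 4
Step 2: 4 << 4 = 64

64


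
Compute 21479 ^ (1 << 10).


21479 ^ (1 << 10) = 21479 ^ 1024 = 22503

22503


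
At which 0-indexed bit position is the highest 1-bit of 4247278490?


0b11111101001010000101001110011010. Highest set bit at position 31

31


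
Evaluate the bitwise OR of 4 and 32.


0b100 | 0b100000 = 0b100100 = 36

36


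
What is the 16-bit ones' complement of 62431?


62431 ^ 65535 = 3104

3104


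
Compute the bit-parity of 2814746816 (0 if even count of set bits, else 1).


0b10100111110001011010000011000000 has 13 ones => parity 1

1


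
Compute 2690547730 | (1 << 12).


2690547730 | (1 << 12) = 2690547730 | 4096 = 2690551826

2690551826


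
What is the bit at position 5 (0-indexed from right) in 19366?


0b100101110100110, position 5 = 1

1


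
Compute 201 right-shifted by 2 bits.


0b11001001 >> 2 = 0b110010 = 50

50


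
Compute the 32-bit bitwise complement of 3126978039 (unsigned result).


~0b10111010011000011110010111110111 = 0b1000101100111100001101000001000 = 1167989256 (32-bit unsigned)

1167989256


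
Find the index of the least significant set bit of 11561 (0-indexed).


0b10110100101001. Lowest set bit at position 0

0


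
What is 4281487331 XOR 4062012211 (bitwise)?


0b11111111001100100100111111100011 ^ 0b11110010000111010110001100110011 = 0b1101001011110010110011010000 = 221195472

221195472


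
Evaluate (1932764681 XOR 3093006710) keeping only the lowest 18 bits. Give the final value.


Step 1: 1932764681 ^ 3093006710 = 3412602751
Step 2: 3412602751 & 262143 = 12159

12159


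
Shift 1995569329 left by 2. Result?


0b1110110111100011111100010110001 << 2 = 0b111011011110001111110001011000100 = 7982277316

7982277316


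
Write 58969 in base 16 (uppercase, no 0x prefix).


58969 = E659 hex

E659


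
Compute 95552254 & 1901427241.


0b101101100100000001011111110 & 0b1110001010101010111101000101001 = 0b1000100000000001000101000 = 17826344

17826344


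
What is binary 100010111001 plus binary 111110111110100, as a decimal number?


100010111001 + 111110111110100 = 1000011010101101 = 34477

34477


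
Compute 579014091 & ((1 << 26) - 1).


579014091 & 67108863 = 42143179

42143179


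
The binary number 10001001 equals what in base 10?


10001001 in decimal = 137

137


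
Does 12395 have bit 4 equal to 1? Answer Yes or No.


0b11000001101011, bit 4 = 0. No

No


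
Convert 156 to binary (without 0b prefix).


156 = 10011100 in binary

10011100


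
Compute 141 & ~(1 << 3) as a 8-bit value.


141 & ~(1 << 3) = 133

133


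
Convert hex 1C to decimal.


1C hex = 28 decimal

28


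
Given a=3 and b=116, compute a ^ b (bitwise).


3 ^ 116 = 119

119


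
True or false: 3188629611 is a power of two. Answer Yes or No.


0b10111110000011101010000001101011. Multiple bits set => No

No


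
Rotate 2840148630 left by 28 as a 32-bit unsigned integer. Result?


Rotate 0b10101001010010010011101010010110 left by 28 (32-bit) = 0b1101010100101001001001110101001 = 1788122025

1788122025


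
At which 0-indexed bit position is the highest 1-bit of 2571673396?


0b10011001010010001001111100110100. Highest set bit at position 31

31


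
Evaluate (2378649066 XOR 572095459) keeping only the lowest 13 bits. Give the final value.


Step 1: 2378649066 ^ 572095459 = 2950575625
Step 2: 2950575625 & 8191 = 5641

5641


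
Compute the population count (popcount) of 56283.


0b1101101111011011 has 12 set bits

12


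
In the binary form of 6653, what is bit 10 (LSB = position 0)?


0b1100111111101, position 10 = 0

0


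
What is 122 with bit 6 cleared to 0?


122 & ~(1 << 6) = 58

58


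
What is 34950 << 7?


0b1000100010000110 << 7 = 0b10001000100001100000000 = 4473600

4473600


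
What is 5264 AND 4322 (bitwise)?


0b1010010010000 & 0b1000011100010 = 0b1000010000000 = 4224

4224


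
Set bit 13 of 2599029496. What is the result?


2599029496 | (1 << 13) = 2599029496 | 8192 = 2599037688

2599037688


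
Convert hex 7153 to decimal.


7153 hex = 29011 decimal

29011


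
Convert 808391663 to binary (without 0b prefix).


808391663 = 110000001011110001001111101111 in binary

110000001011110001001111101111


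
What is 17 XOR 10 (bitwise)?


0b10001 ^ 0b1010 = 0b11011 = 27

27


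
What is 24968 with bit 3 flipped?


24968 ^ (1 << 3) = 24968 ^ 8 = 24960

24960


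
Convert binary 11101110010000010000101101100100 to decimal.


11101110010000010000101101100100 in decimal = 3997240164

3997240164


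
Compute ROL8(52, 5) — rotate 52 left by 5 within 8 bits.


Rotate 0b110100 left by 5 (8-bit) = 0b10000110 = 134

134


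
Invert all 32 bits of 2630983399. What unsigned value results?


2630983399 ^ 4294967295 = 1663983896

1663983896


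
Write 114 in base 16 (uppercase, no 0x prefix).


114 = 72 hex

72


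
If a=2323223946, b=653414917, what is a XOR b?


2323223946 ^ 653414917 = 2894841743

2894841743


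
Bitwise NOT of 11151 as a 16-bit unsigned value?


~0b10101110001111 = 0b1101010001110000 = 54384 (16-bit unsigned)

54384


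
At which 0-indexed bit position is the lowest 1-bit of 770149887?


0b101101111001111000110111111111. Lowest set bit at position 0

0


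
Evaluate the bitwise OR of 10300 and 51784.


0b10100000111100 | 0b1100101001001000 = 0b1110101001111100 = 60028

60028


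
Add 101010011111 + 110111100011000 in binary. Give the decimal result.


101010011111 + 110111100011000 = 111100110110111 = 31159

31159


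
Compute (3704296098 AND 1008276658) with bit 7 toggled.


Step 1: 3704296098 & 1008276658 = 470356130
Step 2: 470356130 ^ (1 << 7) = 470356130 ^ 128 = 470356002

470356002


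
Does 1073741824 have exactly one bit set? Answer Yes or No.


0b1000000000000000000000000000000. Only one bit set => Yes

Yes


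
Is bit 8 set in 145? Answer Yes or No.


0b10010001, bit 8 = 0. No

No


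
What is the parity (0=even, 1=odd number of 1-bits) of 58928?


0b1110011000110000 has 7 ones => parity 1

1


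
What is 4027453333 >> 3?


0b11110000000011100000111110010101 >> 3 = 0b11110000000011100000111110010 = 503431666

503431666


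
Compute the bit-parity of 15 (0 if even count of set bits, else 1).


0b1111 has 4 ones => parity 0

0


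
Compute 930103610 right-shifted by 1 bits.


0b110111011100000100000100111010 >> 1 = 0b11011101110000010000010011101 = 465051805

465051805


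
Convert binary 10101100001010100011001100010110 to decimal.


10101100001010100011001100010110 in decimal = 2888446742

2888446742


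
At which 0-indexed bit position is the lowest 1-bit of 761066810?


0b101101010111001111010100111010. Lowest set bit at position 1

1


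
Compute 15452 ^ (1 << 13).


15452 ^ (1 << 13) = 15452 ^ 8192 = 7260

7260


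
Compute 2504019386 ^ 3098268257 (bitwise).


0b10010101010000000100110110111010 ^ 0b10111000101010111101001001100001 = 0b101101111010111001111111011011 = 770416603

770416603


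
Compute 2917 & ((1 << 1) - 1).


2917 & 1 = 1

1


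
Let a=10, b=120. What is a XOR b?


10 ^ 120 = 114

114


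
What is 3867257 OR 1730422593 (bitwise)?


0b1110110000001001111001 | 0b1100111001001000010011101000001 = 0b1100111001111110010011101111001 = 1732192121

1732192121


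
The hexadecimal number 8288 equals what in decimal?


8288 hex = 33416 decimal

33416


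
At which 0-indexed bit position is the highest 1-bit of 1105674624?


0b1000001111001110100000110000000. Highest set bit at position 30

30


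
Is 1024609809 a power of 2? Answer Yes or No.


0b111101000100100100111000010001. Multiple bits set => No

No


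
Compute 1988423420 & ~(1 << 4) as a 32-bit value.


1988423420 & ~(1 << 4) = 1988423404

1988423404


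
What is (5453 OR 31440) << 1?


Step 1: 5453 | 31440 = 32733
Step 2: 32733 << 1 = 65466

65466


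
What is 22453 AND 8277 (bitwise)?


0b101011110110101 & 0b10000001010101 = 0b10101 = 21

21


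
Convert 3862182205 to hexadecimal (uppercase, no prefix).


3862182205 = E634393D hex

E634393D


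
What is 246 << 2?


0b11110110 << 2 = 0b1111011000 = 984

984


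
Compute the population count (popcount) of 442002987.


0b11010010110000110111000101011 has 15 set bits

15


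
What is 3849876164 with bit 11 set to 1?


3849876164 | (1 << 11) = 3849876164 | 2048 = 3849878212

3849878212


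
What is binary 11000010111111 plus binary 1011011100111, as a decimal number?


11000010111111 + 1011011100111 = 100011110100110 = 18342

18342


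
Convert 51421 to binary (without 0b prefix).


51421 = 1100100011011101 in binary

1100100011011101


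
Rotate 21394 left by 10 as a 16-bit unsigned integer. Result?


Rotate 0b101001110010010 left by 10 (16-bit) = 0b100100101001110 = 18766

18766


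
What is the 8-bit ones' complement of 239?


239 ^ 255 = 16

16


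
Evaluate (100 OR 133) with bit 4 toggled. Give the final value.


Step 1: 100 | 133 = 229
Step 2: 229 ^ (1 << 4) = 229 ^ 16 = 245

245


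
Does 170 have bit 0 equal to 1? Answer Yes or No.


0b10101010, bit 0 = 0. No

No


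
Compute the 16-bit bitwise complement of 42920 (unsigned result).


~0b1010011110101000 = 0b101100001010111 = 22615 (16-bit unsigned)

22615


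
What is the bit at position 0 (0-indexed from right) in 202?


0b11001010, position 0 = 0

0


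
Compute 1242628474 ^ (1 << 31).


1242628474 ^ (1 << 31) = 1242628474 ^ 2147483648 = 3390112122

3390112122


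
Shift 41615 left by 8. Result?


0b1010001010001111 << 8 = 0b101000101000111100000000 = 10653440

10653440


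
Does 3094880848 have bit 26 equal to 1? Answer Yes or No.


0b10111000011110000010001001010000, bit 26 = 0. No

No


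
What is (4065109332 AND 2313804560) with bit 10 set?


Step 1: 4065109332 & 2313804560 = 2152235280
Step 2: 2152235280 | (1 << 10) = 2152235280 | 1024 = 2152236304

2152236304


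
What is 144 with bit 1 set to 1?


144 | (1 << 1) = 144 | 2 = 146

146


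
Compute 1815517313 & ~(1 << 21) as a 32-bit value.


1815517313 & ~(1 << 21) = 1813420161

1813420161


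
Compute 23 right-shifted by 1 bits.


0b10111 >> 1 = 0b1011 = 11

11


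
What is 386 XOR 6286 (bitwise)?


0b110000010 ^ 0b1100010001110 = 0b1100100001100 = 6412

6412


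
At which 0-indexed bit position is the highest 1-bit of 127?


0b1111111. Highest set bit at position 6

6


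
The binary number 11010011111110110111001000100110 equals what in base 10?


11010011111110110111001000100110 in decimal = 3556471334

3556471334


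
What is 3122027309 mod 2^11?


3122027309 & 2047 = 813

813


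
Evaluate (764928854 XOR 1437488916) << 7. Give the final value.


Step 1: 764928854 ^ 1437488916 = 2017047618
Step 2: 2017047618 << 7 = 258182095104

258182095104


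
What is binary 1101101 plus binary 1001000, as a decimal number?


1101101 + 1001000 = 10110101 = 181

181


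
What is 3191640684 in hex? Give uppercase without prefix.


3191640684 = BE3C926C hex

BE3C926C


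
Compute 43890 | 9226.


0b1010101101110010 | 0b10010000001010 = 0b1010111101111010 = 44922

44922


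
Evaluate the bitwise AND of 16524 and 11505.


0b100000010001100 & 0b10110011110001 = 0b10000000 = 128

128


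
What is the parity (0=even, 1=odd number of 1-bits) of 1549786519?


0b1011100010111111101110110010111 has 21 ones => parity 1

1


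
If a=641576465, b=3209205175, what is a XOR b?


641576465 ^ 3209205175 = 2574597030

2574597030


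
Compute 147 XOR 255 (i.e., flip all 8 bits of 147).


147 ^ 255 = 108

108


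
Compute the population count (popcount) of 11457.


0b10110011000001 has 6 set bits

6


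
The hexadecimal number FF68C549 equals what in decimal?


FF68C549 hex = 4285056329 decimal

4285056329


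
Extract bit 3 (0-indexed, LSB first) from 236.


0b11101100, position 3 = 1

1


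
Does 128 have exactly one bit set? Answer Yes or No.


0b10000000. Only one bit set => Yes

Yes


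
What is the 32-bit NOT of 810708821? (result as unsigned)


~0b110000010100100110111101010101 = 0b11001111101011011001000010101010 = 3484258474 (32-bit unsigned)

3484258474


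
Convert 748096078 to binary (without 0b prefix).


748096078 = 101100100101110000101001001110 in binary

101100100101110000101001001110


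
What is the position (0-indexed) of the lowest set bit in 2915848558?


0b10101101110011000101000101101110. Lowest set bit at position 1

1


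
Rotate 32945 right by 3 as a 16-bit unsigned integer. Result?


Rotate 0b1000000010110001 right by 3 (16-bit) = 0b11000000010110 = 12310

12310


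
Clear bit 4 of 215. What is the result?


215 & ~(1 << 4) = 199

199


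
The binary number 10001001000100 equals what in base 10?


10001001000100 in decimal = 8772

8772


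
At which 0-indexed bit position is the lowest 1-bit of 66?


0b1000010. Lowest set bit at position 1

1


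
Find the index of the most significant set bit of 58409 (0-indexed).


0b1110010000101001. Highest set bit at position 15

15


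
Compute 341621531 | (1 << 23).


341621531 | (1 << 23) = 341621531 | 8388608 = 350010139

350010139


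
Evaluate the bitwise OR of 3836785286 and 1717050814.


0b11100100101100001011001010000110 | 0b1100110010110000001110110111110 = 0b11100110111110001011111110111110 = 3875061694

3875061694


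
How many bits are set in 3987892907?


0b11101101101100100110101010101011 has 19 set bits

19


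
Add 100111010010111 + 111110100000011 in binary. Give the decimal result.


100111010010111 + 111110100000011 = 1100101110011010 = 52122

52122


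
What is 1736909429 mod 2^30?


1736909429 & 1073741823 = 663167605

663167605


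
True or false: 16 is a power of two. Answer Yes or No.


0b10000. Only one bit set => Yes

Yes


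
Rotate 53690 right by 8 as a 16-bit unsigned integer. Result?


Rotate 0b1101000110111010 right by 8 (16-bit) = 0b1011101011010001 = 47825

47825


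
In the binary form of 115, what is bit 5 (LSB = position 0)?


0b1110011, position 5 = 1

1


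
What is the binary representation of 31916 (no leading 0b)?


31916 = 111110010101100 in binary

111110010101100


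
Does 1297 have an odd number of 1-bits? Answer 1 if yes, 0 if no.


0b10100010001 has 4 ones => parity 0

0


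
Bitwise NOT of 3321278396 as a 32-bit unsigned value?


~0b11000101111101101010111110111100 = 0b111010000010010101000001000011 = 973688899 (32-bit unsigned)

973688899


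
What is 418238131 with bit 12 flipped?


418238131 ^ (1 << 12) = 418238131 ^ 4096 = 418242227

418242227


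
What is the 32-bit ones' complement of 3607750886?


3607750886 ^ 4294967295 = 687216409

687216409


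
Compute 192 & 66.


0b11000000 & 0b1000010 = 0b1000000 = 64

64


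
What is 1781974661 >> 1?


0b1101010001101101100011010000101 >> 1 = 0b110101000110110110001101000010 = 890987330

890987330


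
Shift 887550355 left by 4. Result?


0b110100111001101111000110010011 << 4 = 0b1101001110011011110001100100110000 = 14200805680

14200805680


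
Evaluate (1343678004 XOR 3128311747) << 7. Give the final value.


Step 1: 1343678004 ^ 3128311747 = 3932215799
Step 2: 3932215799 << 7 = 503323622272

503323622272


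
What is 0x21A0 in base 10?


21A0 hex = 8608 decimal

8608


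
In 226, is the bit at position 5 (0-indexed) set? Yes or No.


0b11100010, bit 5 = 1. Yes

Yes


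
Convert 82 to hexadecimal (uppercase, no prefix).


82 = 52 hex

52


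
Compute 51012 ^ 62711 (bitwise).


0b1100011101000100 ^ 0b1111010011110111 = 0b11001110110011 = 13235

13235


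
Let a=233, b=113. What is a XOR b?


233 ^ 113 = 152

152


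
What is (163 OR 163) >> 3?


Step 1: 163 | 163 = 163
Step 2: 163 >> 3 = 20

20


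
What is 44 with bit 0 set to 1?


44 | (1 << 0) = 44 | 1 = 45

45


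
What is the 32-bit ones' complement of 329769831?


329769831 ^ 4294967295 = 3965197464

3965197464


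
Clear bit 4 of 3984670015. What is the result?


3984670015 & ~(1 << 4) = 3984669999

3984669999


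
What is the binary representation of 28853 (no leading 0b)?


28853 = 111000010110101 in binary

111000010110101


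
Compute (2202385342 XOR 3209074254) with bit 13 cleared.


Step 1: 2202385342 ^ 3209074254 = 1006841328
Step 2: 1006841328 & ~(1 << 13) = 1006833136

1006833136


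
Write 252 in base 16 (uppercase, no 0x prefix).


252 = FC hex

FC


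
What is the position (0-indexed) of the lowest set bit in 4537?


0b1000110111001. Lowest set bit at position 0

0


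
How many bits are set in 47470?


0b1011100101101110 has 10 set bits

10


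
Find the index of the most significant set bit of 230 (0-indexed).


0b11100110. Highest set bit at position 7

7


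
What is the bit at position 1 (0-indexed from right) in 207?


0b11001111, position 1 = 1

1


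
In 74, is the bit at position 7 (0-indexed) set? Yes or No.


0b1001010, bit 7 = 0. No

No


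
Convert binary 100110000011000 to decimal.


100110000011000 in decimal = 19480

19480


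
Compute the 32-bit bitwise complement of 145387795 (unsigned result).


~0b1000101010100111000100010011 = 0b11110111010101011000111011101100 = 4149579500 (32-bit unsigned)

4149579500


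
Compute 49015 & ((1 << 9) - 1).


49015 & 511 = 375

375


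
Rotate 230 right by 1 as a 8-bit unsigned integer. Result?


Rotate 0b11100110 right by 1 (8-bit) = 0b1110011 = 115

115


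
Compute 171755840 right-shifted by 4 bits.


0b1010001111001100100101000000 >> 4 = 0b101000111100110010010100 = 10734740

10734740


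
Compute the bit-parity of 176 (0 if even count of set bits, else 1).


0b10110000 has 3 ones => parity 1

1


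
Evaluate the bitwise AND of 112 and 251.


0b1110000 & 0b11111011 = 0b1110000 = 112

112


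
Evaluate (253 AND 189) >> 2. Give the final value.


Step 1: 253 & 189 = 189
Step 2: 189 >> 2 = 47

47


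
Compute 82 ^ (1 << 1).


82 ^ (1 << 1) = 82 ^ 2 = 80

80


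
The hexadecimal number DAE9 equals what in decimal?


DAE9 hex = 56041 decimal

56041


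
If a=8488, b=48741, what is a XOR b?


8488 ^ 48741 = 40781

40781


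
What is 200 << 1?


0b11001000 << 1 = 0b110010000 = 400

400


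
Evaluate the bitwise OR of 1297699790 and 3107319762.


0b1001101010110010101001111001110 | 0b10111001001101011110111111010010 = 0b11111101011111011111111111011110 = 4252893150

4252893150


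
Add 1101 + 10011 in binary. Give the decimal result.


1101 + 10011 = 100000 = 32

32


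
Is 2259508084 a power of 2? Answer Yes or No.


0b10000110101011010101101101110100. Multiple bits set => No

No


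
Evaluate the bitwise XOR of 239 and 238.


0b11101111 ^ 0b11101110 = 0b1 = 1

1


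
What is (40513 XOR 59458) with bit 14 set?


Step 1: 40513 ^ 59458 = 30211
Step 2: 30211 | (1 << 14) = 30211 | 16384 = 30211

30211


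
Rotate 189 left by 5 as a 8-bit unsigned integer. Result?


Rotate 0b10111101 left by 5 (8-bit) = 0b10110111 = 183

183


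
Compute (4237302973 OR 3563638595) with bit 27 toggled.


Step 1: 4237302973 | 3563638595 = 4244168703
Step 2: 4244168703 ^ (1 << 27) = 4244168703 ^ 134217728 = 4109950975

4109950975


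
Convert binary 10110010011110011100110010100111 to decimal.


10110010011110011100110010100111 in decimal = 2994326695

2994326695


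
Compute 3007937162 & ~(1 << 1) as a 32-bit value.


3007937162 & ~(1 << 1) = 3007937160

3007937160


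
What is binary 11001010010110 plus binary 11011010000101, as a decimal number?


11001010010110 + 11011010000101 = 110100100011011 = 26907

26907


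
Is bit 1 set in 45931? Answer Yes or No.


0b1011001101101011, bit 1 = 1. Yes

Yes


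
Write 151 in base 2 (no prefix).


151 = 10010111 in binary

10010111


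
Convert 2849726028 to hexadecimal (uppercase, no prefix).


2849726028 = A9DB5E4C hex

A9DB5E4C


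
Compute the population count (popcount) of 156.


0b10011100 has 4 set bits

4


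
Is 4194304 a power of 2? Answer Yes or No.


0b10000000000000000000000. Only one bit set => Yes

Yes


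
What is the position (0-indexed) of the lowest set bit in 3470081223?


0b11001110110101010011110011000111. Lowest set bit at position 0

0


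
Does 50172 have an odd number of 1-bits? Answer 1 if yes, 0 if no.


0b1100001111111100 has 10 ones => parity 0

0


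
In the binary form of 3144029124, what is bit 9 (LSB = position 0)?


0b10111011011001100001001111000100, position 9 = 1

1


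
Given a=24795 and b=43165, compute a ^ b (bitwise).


24795 ^ 43165 = 51270

51270


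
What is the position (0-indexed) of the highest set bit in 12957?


0b11001010011101. Highest set bit at position 13

13


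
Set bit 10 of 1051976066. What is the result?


1051976066 | (1 << 10) = 1051976066 | 1024 = 1051977090

1051977090


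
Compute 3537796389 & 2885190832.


0b11010010110111100111110100100101 & 0b10101011111110001000010010110000 = 0b10000010110110000000010000100000 = 2195194912

2195194912


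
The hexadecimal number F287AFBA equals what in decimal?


F287AFBA hex = 4068978618 decimal

4068978618


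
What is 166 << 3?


0b10100110 << 3 = 0b10100110000 = 1328

1328


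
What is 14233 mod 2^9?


14233 & 511 = 409

409


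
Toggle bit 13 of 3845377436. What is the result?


3845377436 ^ (1 << 13) = 3845377436 ^ 8192 = 3845385628

3845385628


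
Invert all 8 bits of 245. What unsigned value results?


245 ^ 255 = 10

10


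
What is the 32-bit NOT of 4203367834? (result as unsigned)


~0b11111010100010100100110110011010 = 0b101011101011011001001100101 = 91599461 (32-bit unsigned)

91599461


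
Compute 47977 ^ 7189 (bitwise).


0b1011101101101001 ^ 0b1110000010101 = 0b1010011101111100 = 42876

42876


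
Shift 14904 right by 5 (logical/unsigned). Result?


0b11101000111000 >> 5 = 0b111010001 = 465

465


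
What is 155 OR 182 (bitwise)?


0b10011011 | 0b10110110 = 0b10111111 = 191

191


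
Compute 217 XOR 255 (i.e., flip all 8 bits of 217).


217 ^ 255 = 38

38


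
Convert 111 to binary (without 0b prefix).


111 = 1101111 in binary

1101111


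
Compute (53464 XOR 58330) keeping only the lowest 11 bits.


Step 1: 53464 ^ 58330 = 13058
Step 2: 13058 & 2047 = 770

770


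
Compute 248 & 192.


0b11111000 & 0b11000000 = 0b11000000 = 192

192


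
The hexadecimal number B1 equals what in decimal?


B1 hex = 177 decimal

177


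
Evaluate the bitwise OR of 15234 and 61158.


0b11101110000010 | 0b1110111011100110 = 0b1111111111100110 = 65510

65510


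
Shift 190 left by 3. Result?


0b10111110 << 3 = 0b10111110000 = 1520

1520


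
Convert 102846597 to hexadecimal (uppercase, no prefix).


102846597 = 6215085 hex

6215085


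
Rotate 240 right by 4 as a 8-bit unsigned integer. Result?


Rotate 0b11110000 right by 4 (8-bit) = 0b1111 = 15

15


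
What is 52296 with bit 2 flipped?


52296 ^ (1 << 2) = 52296 ^ 4 = 52300

52300


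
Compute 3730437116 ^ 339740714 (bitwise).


0b11011110010110011111001111111100 ^ 0b10100010000000000100000101010 = 0b11001010000110011111101111010110 = 3390700502

3390700502


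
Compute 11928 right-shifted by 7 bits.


0b10111010011000 >> 7 = 0b1011101 = 93

93


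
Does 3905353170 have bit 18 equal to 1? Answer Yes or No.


0b11101000110001101111010111010010, bit 18 = 1. Yes

Yes


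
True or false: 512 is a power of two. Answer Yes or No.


0b1000000000. Only one bit set => Yes

Yes


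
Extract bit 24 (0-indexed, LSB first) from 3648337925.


0b11011001011101010011100000000101, position 24 = 1

1


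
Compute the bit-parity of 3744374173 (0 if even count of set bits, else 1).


0b11011111001011101001110110011101 has 21 ones => parity 1

1


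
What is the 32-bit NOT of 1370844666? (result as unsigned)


~0b1010001101101010110110111111010 = 0b10101110010010101001001000000101 = 2924122629 (32-bit unsigned)

2924122629


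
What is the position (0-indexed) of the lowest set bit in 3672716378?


0b11011010111010010011010001011010. Lowest set bit at position 1

1


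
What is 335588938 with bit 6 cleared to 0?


335588938 & ~(1 << 6) = 335588874

335588874


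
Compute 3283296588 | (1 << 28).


3283296588 | (1 << 28) = 3283296588 | 268435456 = 3551732044

3551732044


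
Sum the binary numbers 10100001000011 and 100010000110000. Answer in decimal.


10100001000011 + 100010000110000 = 110110001110011 = 27763

27763


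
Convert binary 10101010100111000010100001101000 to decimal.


10101010100111000010100001101000 in decimal = 2862360680

2862360680


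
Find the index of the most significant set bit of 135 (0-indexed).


0b10000111. Highest set bit at position 7

7


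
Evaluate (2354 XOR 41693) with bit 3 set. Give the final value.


Step 1: 2354 ^ 41693 = 44015
Step 2: 44015 | (1 << 3) = 44015 | 8 = 44015

44015


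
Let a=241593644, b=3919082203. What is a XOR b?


241593644 ^ 3919082203 = 3892191223

3892191223


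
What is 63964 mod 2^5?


63964 & 31 = 28

28


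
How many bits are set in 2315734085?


0b10001010000001110100110001000101 has 12 set bits

12


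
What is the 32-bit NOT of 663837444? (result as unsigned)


~0b100111100100010101101100000100 = 0b11011000011011101010010011111011 = 3631129851 (32-bit unsigned)

3631129851


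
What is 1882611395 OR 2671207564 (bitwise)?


0b1110000001101100101111011000011 | 0b10011111001101110110010010001100 = 0b11111111001101110111111011001111 = 4281827023

4281827023


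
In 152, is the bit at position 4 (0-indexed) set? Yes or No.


0b10011000, bit 4 = 1. Yes

Yes


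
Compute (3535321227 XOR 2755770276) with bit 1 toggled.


Step 1: 3535321227 ^ 2755770276 = 1996033839
Step 2: 1996033839 ^ (1 << 1) = 1996033839 ^ 2 = 1996033837

1996033837
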